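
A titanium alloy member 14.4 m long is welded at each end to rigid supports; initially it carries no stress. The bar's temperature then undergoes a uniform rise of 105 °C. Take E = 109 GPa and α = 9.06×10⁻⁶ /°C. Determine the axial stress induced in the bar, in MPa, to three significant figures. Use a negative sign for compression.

Free thermal expansion αLΔT = 9.06e-6 · 14400 · 105 = 13.7 mm.
The walls impose strain ε = −(13.7)/14400 = -9.5130e-04; σ = Eε = 109000 · -9.5130e-04 = -103.7 MPa.

-104 MPa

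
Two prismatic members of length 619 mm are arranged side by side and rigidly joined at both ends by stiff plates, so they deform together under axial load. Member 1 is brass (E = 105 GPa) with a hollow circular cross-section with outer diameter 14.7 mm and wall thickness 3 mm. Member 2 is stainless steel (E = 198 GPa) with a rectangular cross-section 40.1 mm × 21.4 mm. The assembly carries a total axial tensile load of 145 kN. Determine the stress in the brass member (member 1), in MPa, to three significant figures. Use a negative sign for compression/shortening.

83.9 MPa

A_1 = 110.3 mm².
A_2 = 858.1 mm².
Equal strain + equilibrium ⇒ each member carries load in proportion to AE: A₁E₁ = 11580000 N, A₂E₂ = 169900000 N, ΣAE = 181500000 N.
σ₁ = P·E₁/ΣAE = 145000·105000/181500000 = 83.89 MPa.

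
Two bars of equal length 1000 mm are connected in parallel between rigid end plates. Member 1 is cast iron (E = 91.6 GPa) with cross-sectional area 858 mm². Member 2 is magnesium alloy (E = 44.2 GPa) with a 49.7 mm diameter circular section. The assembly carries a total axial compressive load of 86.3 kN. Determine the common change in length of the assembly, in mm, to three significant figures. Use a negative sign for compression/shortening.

-0.525 mm

A_2 = 1940 mm².
Equal strain + equilibrium ⇒ each member carries load in proportion to AE: A₁E₁ = 78590000 N, A₂E₂ = 85750000 N, ΣAE = 164300000 N.
δ = PL/ΣAE = -86300·1000/164300000 = -0.5251 mm.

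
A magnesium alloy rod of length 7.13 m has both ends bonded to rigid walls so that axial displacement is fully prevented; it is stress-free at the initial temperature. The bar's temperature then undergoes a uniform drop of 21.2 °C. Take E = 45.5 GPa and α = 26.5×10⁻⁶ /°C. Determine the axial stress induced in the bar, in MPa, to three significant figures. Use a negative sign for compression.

25.6 MPa

Free thermal expansion αLΔT = 26.5e-6 · 7130 · -21.2 = -4.006 mm.
The walls impose strain ε = −(-4.006)/7130 = 5.6180e-04; σ = Eε = 45500 · 5.6180e-04 = 25.56 MPa.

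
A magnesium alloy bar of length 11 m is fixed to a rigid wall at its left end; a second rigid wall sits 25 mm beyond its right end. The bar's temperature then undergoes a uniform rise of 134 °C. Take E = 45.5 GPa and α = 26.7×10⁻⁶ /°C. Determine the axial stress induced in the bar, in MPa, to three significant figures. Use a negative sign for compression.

-59.4 MPa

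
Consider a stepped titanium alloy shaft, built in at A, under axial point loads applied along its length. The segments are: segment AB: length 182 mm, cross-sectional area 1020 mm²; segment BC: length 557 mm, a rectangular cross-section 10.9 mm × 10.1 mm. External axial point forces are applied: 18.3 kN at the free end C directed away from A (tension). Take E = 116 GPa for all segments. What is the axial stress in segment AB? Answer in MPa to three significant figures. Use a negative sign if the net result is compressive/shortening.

Internal axial forces (sectioning from the free end, tension +): N_BC = 18.3 kN, N_AB = 18.3 kN.
σ_AB = N_AB/A_AB = 18300/1020 = 17.94 MPa.

17.9 MPa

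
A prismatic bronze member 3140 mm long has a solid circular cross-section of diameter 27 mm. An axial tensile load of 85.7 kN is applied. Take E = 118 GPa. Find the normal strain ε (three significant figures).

A = 572.6 mm².
σ = N/A = 149.7 MPa; ε = σ/E = 149.7/118000 = 1.268e-03.

0.00127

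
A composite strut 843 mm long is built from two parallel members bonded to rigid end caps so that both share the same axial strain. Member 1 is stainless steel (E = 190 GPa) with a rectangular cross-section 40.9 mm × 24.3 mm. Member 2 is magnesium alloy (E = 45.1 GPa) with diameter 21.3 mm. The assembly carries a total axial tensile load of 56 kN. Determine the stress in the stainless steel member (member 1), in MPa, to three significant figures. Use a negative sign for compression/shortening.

A_1 = 993.9 mm².
A_2 = 356.3 mm².
Equal strain + equilibrium ⇒ each member carries load in proportion to AE: A₁E₁ = 188800000 N, A₂E₂ = 16070000 N, ΣAE = 204900000 N.
σ₁ = P·E₁/ΣAE = 56000·190000/204900000 = 51.93 MPa.

51.9 MPa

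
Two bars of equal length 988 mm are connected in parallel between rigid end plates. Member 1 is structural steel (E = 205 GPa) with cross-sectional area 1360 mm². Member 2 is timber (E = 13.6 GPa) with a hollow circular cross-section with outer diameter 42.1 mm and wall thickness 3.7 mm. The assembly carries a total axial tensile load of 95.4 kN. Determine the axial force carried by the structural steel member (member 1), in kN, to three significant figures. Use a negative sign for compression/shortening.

93.4 kN

A_2 = 446.4 mm².
Equal strain + equilibrium ⇒ each member carries load in proportion to AE: A₁E₁ = 278800000 N, A₂E₂ = 6070000 N, ΣAE = 284900000 N.
F₁ = P·A₁E₁/ΣAE = 95400·278800000/284900000 = 93370 N.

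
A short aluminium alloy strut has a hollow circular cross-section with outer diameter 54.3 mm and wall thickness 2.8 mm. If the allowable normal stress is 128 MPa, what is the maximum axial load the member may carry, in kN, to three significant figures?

A = 453 mm².
P_max = σ_allow · A = 128 · 453 = 57990 N = 57.99 kN.

58.0 kN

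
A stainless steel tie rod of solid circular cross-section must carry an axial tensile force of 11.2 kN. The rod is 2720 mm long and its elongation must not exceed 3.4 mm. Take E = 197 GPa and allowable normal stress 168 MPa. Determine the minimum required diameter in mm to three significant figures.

Required area A ≥ P/σ_allow = 11200/168 = 66.67 mm².
For a solid circular section, d ≥ √(4A/π) = 9.213 mm.
Elongation limit: A ≥ PL/(Eδ_allow) = 11200·2720/(197000·3.4) = 45.48 mm² ⇒ d ≥ 7.61 mm.
The stress limit governs.

9.21 mm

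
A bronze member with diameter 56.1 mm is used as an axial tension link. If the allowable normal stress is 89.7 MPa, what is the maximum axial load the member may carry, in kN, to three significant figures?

A = 2472 mm².
P_max = σ_allow · A = 89.7 · 2472 = 221700 N = 221.7 kN.

222 kN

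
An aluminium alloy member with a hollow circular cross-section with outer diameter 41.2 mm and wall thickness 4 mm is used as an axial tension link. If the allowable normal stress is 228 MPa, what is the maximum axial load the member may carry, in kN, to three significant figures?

A = 467.5 mm².
P_max = σ_allow · A = 228 · 467.5 = 106600 N = 106.6 kN.

107 kN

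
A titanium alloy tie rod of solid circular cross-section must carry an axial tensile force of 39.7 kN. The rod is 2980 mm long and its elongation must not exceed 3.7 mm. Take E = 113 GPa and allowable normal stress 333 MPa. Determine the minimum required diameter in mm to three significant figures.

Required area A ≥ P/σ_allow = 39700/333 = 119.2 mm².
For a solid circular section, d ≥ √(4A/π) = 12.32 mm.
Elongation limit: A ≥ PL/(Eδ_allow) = 39700·2980/(113000·3.7) = 283 mm² ⇒ d ≥ 18.98 mm.
The elongation limit governs.

19.0 mm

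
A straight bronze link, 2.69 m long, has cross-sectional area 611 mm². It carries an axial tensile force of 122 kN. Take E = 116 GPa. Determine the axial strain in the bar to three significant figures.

0.00172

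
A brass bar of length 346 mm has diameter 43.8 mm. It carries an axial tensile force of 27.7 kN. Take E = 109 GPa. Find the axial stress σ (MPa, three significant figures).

18.4 MPa

A = 1507 mm².
σ = N/A = 27700/1507 = 18.38 MPa.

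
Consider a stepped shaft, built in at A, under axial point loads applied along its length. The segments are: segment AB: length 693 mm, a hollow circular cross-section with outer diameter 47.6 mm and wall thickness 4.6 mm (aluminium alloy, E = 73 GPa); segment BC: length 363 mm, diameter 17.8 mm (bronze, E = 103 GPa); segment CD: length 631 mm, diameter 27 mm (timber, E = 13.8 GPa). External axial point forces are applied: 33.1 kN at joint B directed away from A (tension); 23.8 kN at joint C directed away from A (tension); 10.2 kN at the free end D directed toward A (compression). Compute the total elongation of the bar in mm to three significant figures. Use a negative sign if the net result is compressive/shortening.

Internal axial forces (sectioning from the free end, tension +): N_CD = -10.2 kN, N_BC = 13.6 kN, N_AB = 46.7 kN.
A_AB = 621.4 mm².
A_BC = 248.8 mm².
A_CD = 572.6 mm².
δ_AB = 46700·693/(621.4·73000) = 0.7134 mm
δ_BC = 13600·363/(248.8·103000) = 0.1926 mm
δ_CD = -10200·631/(572.6·13800) = -0.8146 mm
δ = Σδ_i = 0.09146 mm.

0.0915 mm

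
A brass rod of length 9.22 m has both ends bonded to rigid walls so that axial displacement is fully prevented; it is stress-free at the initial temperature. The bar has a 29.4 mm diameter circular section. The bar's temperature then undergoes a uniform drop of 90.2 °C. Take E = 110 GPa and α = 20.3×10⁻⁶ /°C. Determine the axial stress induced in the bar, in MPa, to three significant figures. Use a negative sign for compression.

Free thermal expansion αLΔT = 20.3e-6 · 9220 · -90.2 = -16.88 mm.
The walls impose strain ε = −(-16.88)/9220 = 1.8311e-03; σ = Eε = 110000 · 1.8311e-03 = 201.4 MPa.

201 MPa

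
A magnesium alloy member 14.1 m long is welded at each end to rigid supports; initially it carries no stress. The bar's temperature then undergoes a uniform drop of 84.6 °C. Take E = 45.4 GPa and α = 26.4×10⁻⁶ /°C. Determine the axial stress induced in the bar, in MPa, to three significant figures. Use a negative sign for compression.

Free thermal expansion αLΔT = 26.4e-6 · 14100 · -84.6 = -31.49 mm.
The walls impose strain ε = −(-31.49)/14100 = 2.2334e-03; σ = Eε = 45400 · 2.2334e-03 = 101.4 MPa.

101 MPa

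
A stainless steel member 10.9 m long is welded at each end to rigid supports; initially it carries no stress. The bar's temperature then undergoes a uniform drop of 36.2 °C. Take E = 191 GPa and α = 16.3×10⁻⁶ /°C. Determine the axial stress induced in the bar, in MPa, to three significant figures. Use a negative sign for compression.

113 MPa

Free thermal expansion αLΔT = 16.3e-6 · 10900 · -36.2 = -6.432 mm.
The walls impose strain ε = −(-6.432)/10900 = 5.9006e-04; σ = Eε = 191000 · 5.9006e-04 = 112.7 MPa.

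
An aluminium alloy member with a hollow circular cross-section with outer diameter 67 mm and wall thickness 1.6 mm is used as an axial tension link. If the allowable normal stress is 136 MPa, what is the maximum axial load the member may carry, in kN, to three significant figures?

44.7 kN

A = 328.7 mm².
P_max = σ_allow · A = 136 · 328.7 = 44710 N = 44.71 kN.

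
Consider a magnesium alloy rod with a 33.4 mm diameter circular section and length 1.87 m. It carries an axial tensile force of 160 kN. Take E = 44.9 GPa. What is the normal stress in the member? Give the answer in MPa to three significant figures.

A = 876.2 mm².
σ = N/A = 160000/876.2 = 182.6 MPa.

183 MPa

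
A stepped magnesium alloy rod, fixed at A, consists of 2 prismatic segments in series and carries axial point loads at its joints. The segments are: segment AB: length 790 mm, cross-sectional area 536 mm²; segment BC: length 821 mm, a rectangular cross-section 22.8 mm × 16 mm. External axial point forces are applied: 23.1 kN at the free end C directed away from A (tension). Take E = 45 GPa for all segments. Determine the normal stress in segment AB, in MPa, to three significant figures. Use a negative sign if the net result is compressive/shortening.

43.1 MPa

Internal axial forces (sectioning from the free end, tension +): N_BC = 23.1 kN, N_AB = 23.1 kN.
σ_AB = N_AB/A_AB = 23100/536 = 43.1 MPa.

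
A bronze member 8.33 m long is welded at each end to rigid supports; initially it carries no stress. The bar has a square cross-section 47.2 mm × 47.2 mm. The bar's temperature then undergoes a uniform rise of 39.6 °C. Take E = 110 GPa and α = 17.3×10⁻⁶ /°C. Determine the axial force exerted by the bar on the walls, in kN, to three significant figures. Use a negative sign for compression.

-168 kN

Free thermal expansion αLΔT = 17.3e-6 · 8330 · 39.6 = 5.707 mm.
The walls impose strain ε = −(5.707)/8330 = -6.8508e-04; σ = Eε = 110000 · -6.8508e-04 = -75.36 MPa.
Wall reaction R = σ·A = -75.36·2228 = -167900 N = -167.9 kN.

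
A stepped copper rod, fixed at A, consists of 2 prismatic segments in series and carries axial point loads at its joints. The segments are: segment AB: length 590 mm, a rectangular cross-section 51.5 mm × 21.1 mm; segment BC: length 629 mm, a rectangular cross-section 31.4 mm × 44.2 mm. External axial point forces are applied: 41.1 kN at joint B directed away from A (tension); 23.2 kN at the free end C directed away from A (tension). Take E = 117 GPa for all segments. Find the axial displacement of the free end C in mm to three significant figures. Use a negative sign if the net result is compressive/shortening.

Internal axial forces (sectioning from the free end, tension +): N_BC = 23.2 kN, N_AB = 64.3 kN.
A_AB = 1087 mm².
A_BC = 1388 mm².
δ_AB = 64300·590/(1087·117000) = 0.2984 mm
δ_BC = 23200·629/(1388·117000) = 0.08987 mm
δ = Σδ_i = 0.3883 mm.

0.388 mm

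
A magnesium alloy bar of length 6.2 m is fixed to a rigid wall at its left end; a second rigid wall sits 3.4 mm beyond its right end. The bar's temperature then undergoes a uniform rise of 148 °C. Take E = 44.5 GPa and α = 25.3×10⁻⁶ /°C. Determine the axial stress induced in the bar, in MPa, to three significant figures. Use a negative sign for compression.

-142 MPa

Free thermal expansion αLΔT = 25.3e-6 · 6200 · 148 = 23.22 mm.
The walls engage after the gap closes; constrained expansion = 23.22 − 3.4 = 19.82 mm.
The walls impose strain ε = −(19.82)/6200 = -3.1960e-03; σ = Eε = 44500 · -3.1960e-03 = -142.2 MPa.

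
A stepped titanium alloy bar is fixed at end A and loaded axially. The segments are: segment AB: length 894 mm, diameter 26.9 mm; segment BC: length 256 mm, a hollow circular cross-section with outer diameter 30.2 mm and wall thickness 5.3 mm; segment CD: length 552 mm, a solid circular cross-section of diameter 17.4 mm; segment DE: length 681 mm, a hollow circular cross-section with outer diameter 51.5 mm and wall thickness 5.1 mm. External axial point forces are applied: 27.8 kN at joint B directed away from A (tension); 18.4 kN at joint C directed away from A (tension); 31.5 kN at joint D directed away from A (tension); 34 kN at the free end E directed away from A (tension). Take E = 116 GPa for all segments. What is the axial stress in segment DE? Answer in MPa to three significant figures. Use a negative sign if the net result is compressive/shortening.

Internal axial forces (sectioning from the free end, tension +): N_DE = 34 kN, N_CD = 65.5 kN, N_BC = 83.9 kN, N_AB = 111.7 kN.
A_DE = 743.4 mm².
σ_DE = N_DE/A_DE = 34000/743.4 = 45.73 MPa.

45.7 MPa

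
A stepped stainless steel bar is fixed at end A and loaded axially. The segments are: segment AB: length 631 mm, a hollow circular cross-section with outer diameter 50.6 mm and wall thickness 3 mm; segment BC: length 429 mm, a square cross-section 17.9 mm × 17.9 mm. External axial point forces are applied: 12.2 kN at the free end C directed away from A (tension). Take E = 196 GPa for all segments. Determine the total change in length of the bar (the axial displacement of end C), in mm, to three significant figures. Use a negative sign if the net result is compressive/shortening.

Internal axial forces (sectioning from the free end, tension +): N_BC = 12.2 kN, N_AB = 12.2 kN.
A_AB = 448.6 mm².
A_BC = 320.4 mm².
δ_AB = 12200·631/(448.6·196000) = 0.08755 mm
δ_BC = 12200·429/(320.4·196000) = 0.08334 mm
δ = Σδ_i = 0.1709 mm.

0.171 mm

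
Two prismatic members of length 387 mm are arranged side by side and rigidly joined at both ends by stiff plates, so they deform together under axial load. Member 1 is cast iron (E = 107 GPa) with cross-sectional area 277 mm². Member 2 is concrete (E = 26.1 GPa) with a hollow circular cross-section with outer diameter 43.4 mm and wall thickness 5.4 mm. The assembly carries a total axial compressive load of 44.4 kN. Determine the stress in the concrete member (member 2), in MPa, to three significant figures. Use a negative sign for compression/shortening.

-24.9 MPa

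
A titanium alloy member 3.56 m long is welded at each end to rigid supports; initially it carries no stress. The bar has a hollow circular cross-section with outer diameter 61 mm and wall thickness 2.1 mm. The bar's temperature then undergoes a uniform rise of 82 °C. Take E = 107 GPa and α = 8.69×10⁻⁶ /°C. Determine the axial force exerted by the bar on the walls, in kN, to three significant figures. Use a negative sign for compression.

-29.6 kN

Free thermal expansion αLΔT = 8.69e-6 · 3560 · 82 = 2.537 mm.
The walls impose strain ε = −(2.537)/3560 = -7.1258e-04; σ = Eε = 107000 · -7.1258e-04 = -76.25 MPa.
Wall reaction R = σ·A = -76.25·388.6 = -29630 N = -29.63 kN.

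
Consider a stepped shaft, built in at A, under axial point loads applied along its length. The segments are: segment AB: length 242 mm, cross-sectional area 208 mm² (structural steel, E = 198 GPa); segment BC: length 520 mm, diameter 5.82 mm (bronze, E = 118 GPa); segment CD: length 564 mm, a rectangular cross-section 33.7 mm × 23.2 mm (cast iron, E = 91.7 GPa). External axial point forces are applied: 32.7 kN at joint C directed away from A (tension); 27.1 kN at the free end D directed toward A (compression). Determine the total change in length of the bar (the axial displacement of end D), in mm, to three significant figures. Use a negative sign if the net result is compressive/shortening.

0.747 mm

Internal axial forces (sectioning from the free end, tension +): N_CD = -27.1 kN, N_BC = 5.6 kN, N_AB = 5.6 kN.
A_BC = 26.6 mm².
A_CD = 781.8 mm².
δ_AB = 5600·242/(208·198000) = 0.03291 mm
δ_BC = 5600·520/(26.6·118000) = 0.9276 mm
δ_CD = -27100·564/(781.8·91700) = -0.2132 mm
δ = Σδ_i = 0.7473 mm.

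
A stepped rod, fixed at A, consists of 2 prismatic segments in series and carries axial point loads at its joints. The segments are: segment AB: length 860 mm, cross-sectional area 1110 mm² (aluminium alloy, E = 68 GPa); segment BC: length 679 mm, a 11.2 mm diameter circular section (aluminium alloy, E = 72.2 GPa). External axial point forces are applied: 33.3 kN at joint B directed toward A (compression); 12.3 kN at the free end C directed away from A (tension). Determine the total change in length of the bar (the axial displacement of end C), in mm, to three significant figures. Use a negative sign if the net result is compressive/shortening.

0.935 mm

Internal axial forces (sectioning from the free end, tension +): N_BC = 12.3 kN, N_AB = -21 kN.
A_BC = 98.52 mm².
δ_AB = -21000·860/(1110·68000) = -0.2393 mm
δ_BC = 12300·679/(98.52·72200) = 1.174 mm
δ = Σδ_i = 0.9348 mm.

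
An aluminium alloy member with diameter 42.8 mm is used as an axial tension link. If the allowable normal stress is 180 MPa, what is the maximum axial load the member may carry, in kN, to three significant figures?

A = 1439 mm².
P_max = σ_allow · A = 180 · 1439 = 259000 N = 259 kN.

259 kN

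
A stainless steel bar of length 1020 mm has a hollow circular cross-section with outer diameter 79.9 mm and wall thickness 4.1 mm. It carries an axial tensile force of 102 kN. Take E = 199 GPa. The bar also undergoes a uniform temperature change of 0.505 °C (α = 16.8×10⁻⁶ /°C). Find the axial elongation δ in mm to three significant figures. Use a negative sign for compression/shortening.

0.544 mm

A = 976.3 mm².
δ_mech = NL/(AE) = 102000·1020/(976.3·199000) = 0.5355 mm.
δ_thermal = αLΔT = 16.8e-6·1020·0.505 = 0.008654 mm.
δ = δ_mech + δ_thermal = 0.5441 mm.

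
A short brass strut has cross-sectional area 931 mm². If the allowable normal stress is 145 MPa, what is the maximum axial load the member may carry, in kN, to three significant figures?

135 kN

P_max = σ_allow · A = 145 · 931 = 135000 N = 135 kN.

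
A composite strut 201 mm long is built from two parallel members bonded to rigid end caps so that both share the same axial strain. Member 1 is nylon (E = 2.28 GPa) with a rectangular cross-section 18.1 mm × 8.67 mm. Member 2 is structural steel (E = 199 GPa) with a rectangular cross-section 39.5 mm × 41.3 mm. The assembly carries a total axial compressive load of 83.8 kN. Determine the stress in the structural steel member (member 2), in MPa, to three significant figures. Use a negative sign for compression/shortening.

A_1 = 156.9 mm².
A_2 = 1631 mm².
Equal strain + equilibrium ⇒ each member carries load in proportion to AE: A₁E₁ = 357800 N, A₂E₂ = 324600000 N, ΣAE = 325000000 N.
σ₂ = P·E₂/ΣAE = -83800·199000/325000000 = -51.31 MPa.

-51.3 MPa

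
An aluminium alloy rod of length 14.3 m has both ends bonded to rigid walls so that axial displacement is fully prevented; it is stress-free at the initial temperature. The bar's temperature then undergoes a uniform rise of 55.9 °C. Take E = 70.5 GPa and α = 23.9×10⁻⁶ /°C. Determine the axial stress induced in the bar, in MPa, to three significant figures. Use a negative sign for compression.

-94.2 MPa

Free thermal expansion αLΔT = 23.9e-6 · 14300 · 55.9 = 19.1 mm.
The walls impose strain ε = −(19.1)/14300 = -1.3360e-03; σ = Eε = 70500 · -1.3360e-03 = -94.19 MPa.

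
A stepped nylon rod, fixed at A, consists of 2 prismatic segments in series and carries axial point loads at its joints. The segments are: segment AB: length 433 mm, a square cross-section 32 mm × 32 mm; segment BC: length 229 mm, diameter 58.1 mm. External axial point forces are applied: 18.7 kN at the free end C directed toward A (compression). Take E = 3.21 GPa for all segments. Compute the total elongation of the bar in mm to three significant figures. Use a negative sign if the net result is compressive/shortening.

Internal axial forces (sectioning from the free end, tension +): N_BC = -18.7 kN, N_AB = -18.7 kN.
A_AB = 1024 mm².
A_BC = 2651 mm².
δ_AB = -18700·433/(1024·3210) = -2.463 mm
δ_BC = -18700·229/(2651·3210) = -0.5032 mm
δ = Σδ_i = -2.967 mm.

-2.97 mm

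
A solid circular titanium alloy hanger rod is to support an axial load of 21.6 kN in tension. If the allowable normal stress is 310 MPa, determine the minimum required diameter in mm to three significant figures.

Required area A ≥ P/σ_allow = 21600/310 = 69.68 mm².
For a solid circular section, d ≥ √(4A/π) = 9.419 mm.

9.42 mm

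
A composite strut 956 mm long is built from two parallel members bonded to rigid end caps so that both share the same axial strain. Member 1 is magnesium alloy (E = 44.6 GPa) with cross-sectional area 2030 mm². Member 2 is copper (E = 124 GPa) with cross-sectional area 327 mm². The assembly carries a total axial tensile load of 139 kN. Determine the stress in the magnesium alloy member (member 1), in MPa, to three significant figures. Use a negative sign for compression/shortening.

47.3 MPa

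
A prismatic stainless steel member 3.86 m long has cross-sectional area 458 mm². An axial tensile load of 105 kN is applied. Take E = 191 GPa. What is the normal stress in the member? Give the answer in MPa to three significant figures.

σ = N/A = 105000/458 = 229.3 MPa.

229 MPa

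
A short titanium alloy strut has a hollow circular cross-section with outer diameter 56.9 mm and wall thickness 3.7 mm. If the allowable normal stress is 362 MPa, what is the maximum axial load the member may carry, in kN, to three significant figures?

A = 618.4 mm².
P_max = σ_allow · A = 362 · 618.4 = 223900 N = 223.9 kN.

224 kN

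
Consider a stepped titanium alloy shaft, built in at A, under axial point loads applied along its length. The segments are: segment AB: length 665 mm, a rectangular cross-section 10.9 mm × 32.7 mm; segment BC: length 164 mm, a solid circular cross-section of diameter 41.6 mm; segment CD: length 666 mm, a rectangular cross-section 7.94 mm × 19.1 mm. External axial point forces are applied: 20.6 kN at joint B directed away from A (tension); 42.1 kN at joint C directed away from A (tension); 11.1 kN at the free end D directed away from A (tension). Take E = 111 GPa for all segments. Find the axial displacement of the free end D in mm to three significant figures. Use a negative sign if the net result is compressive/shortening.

1.74 mm

Internal axial forces (sectioning from the free end, tension +): N_CD = 11.1 kN, N_BC = 53.2 kN, N_AB = 73.8 kN.
A_AB = 356.4 mm².
A_BC = 1359 mm².
A_CD = 151.7 mm².
δ_AB = 73800·665/(356.4·111000) = 1.24 mm
δ_BC = 53200·164/(1359·111000) = 0.05783 mm
δ_CD = 11100·666/(151.7·111000) = 0.4392 mm
δ = Σδ_i = 1.737 mm.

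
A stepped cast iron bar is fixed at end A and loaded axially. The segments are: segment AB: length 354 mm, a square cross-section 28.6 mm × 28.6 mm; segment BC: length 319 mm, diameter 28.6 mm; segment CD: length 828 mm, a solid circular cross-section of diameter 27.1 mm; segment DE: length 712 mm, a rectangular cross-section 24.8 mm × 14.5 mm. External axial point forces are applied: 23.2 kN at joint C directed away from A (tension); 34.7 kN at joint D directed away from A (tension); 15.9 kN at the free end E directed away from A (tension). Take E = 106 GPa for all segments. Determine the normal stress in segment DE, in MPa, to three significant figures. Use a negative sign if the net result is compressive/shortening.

44.2 MPa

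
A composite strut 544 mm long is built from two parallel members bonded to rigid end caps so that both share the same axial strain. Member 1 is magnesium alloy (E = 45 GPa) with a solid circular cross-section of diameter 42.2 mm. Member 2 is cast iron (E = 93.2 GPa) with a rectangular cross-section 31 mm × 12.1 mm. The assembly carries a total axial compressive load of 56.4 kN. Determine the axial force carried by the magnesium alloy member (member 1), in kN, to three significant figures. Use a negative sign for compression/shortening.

-36.3 kN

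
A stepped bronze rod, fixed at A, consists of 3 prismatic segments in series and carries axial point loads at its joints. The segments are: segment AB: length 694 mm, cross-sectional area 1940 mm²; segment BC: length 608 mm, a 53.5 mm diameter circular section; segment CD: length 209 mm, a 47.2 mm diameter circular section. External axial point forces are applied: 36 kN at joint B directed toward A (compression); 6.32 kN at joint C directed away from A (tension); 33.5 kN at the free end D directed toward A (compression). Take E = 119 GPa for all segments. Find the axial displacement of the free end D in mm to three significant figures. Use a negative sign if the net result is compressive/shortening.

-0.285 mm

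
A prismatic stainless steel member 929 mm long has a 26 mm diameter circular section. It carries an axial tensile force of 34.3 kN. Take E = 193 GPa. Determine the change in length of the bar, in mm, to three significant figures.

0.311 mm

A = 530.9 mm².
δ_mech = NL/(AE) = 34300·929/(530.9·193000) = 0.311 mm.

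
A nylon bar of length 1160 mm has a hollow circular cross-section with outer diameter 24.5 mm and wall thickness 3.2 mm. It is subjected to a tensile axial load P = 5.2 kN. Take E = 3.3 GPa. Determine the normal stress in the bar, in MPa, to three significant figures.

24.3 MPa

A = 214.1 mm².
σ = N/A = 5200/214.1 = 24.28 MPa.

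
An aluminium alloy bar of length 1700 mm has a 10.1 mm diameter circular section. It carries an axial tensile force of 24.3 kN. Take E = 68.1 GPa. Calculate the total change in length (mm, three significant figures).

7.57 mm

A = 80.12 mm².
δ_mech = NL/(AE) = 24300·1700/(80.12·68100) = 7.571 mm.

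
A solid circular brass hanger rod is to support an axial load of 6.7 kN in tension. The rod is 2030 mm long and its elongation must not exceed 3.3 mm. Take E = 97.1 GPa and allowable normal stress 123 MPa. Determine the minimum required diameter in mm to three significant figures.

8.33 mm

Required area A ≥ P/σ_allow = 6700/123 = 54.47 mm².
For a solid circular section, d ≥ √(4A/π) = 8.328 mm.
Elongation limit: A ≥ PL/(Eδ_allow) = 6700·2030/(97100·3.3) = 42.45 mm² ⇒ d ≥ 7.351 mm.
The stress limit governs.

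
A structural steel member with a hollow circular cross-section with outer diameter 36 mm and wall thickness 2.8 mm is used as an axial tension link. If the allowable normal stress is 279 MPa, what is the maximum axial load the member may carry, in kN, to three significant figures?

A = 292 mm².
P_max = σ_allow · A = 279 · 292 = 81480 N = 81.48 kN.

81.5 kN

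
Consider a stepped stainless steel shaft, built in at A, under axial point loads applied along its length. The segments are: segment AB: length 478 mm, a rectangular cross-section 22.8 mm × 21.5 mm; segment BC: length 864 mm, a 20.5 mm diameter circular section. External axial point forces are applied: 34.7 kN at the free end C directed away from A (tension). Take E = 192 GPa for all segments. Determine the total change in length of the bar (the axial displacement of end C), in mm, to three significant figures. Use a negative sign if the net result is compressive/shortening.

Internal axial forces (sectioning from the free end, tension +): N_BC = 34.7 kN, N_AB = 34.7 kN.
A_AB = 490.2 mm².
A_BC = 330.1 mm².
δ_AB = 34700·478/(490.2·192000) = 0.1762 mm
δ_BC = 34700·864/(330.1·192000) = 0.4731 mm
δ = Σδ_i = 0.6493 mm.

0.649 mm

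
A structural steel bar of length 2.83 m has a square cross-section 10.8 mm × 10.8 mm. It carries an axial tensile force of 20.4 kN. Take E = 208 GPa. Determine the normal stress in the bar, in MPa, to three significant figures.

A = 116.6 mm².
σ = N/A = 20400/116.6 = 174.9 MPa.

175 MPa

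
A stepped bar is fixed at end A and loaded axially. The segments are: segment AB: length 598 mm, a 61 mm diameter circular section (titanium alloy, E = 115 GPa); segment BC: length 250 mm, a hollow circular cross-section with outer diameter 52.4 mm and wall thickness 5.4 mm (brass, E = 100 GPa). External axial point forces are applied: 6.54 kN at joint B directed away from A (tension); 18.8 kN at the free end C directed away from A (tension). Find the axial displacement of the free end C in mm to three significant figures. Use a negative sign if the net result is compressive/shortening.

Internal axial forces (sectioning from the free end, tension +): N_BC = 18.8 kN, N_AB = 25.34 kN.
A_AB = 2922 mm².
A_BC = 797.3 mm².
δ_AB = 25340·598/(2922·115000) = 0.04509 mm
δ_BC = 18800·250/(797.3·100000) = 0.05895 mm
δ = Σδ_i = 0.104 mm.

0.104 mm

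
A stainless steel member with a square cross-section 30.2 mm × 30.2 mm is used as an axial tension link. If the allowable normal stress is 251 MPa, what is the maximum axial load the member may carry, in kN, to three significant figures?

229 kN

A = 912 mm².
P_max = σ_allow · A = 251 · 912 = 228900 N = 228.9 kN.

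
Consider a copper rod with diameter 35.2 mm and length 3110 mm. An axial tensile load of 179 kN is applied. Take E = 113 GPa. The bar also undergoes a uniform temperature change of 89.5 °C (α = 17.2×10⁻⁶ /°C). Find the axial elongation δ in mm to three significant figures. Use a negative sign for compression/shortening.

A = 973.1 mm².
δ_mech = NL/(AE) = 179000·3110/(973.1·113000) = 5.062 mm.
δ_thermal = αLΔT = 17.2e-6·3110·89.5 = 4.788 mm.
δ = δ_mech + δ_thermal = 9.85 mm.

9.85 mm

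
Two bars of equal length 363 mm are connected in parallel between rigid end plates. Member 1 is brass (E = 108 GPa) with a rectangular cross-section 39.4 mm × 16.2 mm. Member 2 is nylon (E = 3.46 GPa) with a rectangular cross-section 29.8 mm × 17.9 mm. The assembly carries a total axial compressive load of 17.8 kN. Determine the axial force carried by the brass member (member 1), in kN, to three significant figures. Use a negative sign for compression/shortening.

A_1 = 638.3 mm².
A_2 = 533.4 mm².
Equal strain + equilibrium ⇒ each member carries load in proportion to AE: A₁E₁ = 68930000 N, A₂E₂ = 1846000 N, ΣAE = 70780000 N.
F₁ = P·A₁E₁/ΣAE = -17800·68930000/70780000 = -17340 N.

-17.3 kN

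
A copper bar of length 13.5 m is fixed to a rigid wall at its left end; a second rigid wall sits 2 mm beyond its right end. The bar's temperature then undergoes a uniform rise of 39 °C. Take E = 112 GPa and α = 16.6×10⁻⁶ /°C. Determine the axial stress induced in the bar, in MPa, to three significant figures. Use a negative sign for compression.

-55.9 MPa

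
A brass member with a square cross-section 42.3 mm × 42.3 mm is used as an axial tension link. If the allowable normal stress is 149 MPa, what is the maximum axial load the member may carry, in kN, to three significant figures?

A = 1789 mm².
P_max = σ_allow · A = 149 · 1789 = 266600 N = 266.6 kN.

267 kN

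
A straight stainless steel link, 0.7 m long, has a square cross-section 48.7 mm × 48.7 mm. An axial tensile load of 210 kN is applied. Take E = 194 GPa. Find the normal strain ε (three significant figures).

4.56e-04

A = 2372 mm².
σ = N/A = 88.54 MPa; ε = σ/E = 88.54/194000 = 4.564e-04.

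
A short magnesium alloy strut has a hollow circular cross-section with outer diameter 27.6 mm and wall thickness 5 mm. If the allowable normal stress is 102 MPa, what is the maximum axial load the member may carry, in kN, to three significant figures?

A = 355 mm².
P_max = σ_allow · A = 102 · 355 = 36210 N = 36.21 kN.

36.2 kN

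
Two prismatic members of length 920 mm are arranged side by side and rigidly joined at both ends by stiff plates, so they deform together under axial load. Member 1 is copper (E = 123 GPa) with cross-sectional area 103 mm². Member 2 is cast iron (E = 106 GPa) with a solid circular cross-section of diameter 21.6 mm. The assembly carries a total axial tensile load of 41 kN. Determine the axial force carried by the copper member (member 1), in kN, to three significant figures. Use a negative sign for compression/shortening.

A_2 = 366.4 mm².
Equal strain + equilibrium ⇒ each member carries load in proportion to AE: A₁E₁ = 12670000 N, A₂E₂ = 38840000 N, ΣAE = 51510000 N.
F₁ = P·A₁E₁/ΣAE = 41000·12670000/51510000 = 10080 N.

10.1 kN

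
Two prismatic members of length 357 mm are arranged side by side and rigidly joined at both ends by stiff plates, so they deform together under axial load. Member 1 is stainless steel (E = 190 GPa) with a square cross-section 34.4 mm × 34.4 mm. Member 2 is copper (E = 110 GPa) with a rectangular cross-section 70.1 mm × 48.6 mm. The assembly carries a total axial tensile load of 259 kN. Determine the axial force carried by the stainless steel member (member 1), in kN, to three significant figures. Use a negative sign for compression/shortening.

97.1 kN

A_1 = 1183 mm².
A_2 = 3407 mm².
Equal strain + equilibrium ⇒ each member carries load in proportion to AE: A₁E₁ = 224800000 N, A₂E₂ = 374800000 N, ΣAE = 599600000 N.
F₁ = P·A₁E₁/ΣAE = 259000·224800000/599600000 = 97120 N.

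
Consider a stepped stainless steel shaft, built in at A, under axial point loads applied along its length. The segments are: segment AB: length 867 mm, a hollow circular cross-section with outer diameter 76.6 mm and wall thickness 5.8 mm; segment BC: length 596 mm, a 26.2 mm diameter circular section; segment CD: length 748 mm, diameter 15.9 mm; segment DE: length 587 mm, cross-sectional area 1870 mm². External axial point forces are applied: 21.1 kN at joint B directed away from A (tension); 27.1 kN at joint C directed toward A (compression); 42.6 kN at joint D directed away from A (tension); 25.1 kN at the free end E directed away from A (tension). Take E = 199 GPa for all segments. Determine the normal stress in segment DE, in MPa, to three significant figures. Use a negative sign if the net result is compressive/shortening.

13.4 MPa

Internal axial forces (sectioning from the free end, tension +): N_DE = 25.1 kN, N_CD = 67.7 kN, N_BC = 40.6 kN, N_AB = 61.7 kN.
σ_DE = N_DE/A_DE = 25100/1870 = 13.42 MPa.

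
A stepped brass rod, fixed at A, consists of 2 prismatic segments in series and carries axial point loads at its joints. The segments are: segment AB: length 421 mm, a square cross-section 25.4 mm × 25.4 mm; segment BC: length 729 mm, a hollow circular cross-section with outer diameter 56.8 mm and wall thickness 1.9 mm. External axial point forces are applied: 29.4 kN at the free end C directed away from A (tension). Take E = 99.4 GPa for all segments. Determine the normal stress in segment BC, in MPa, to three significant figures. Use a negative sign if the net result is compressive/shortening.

Internal axial forces (sectioning from the free end, tension +): N_BC = 29.4 kN, N_AB = 29.4 kN.
A_BC = 327.7 mm².
σ_BC = N_BC/A_BC = 29400/327.7 = 89.72 MPa.

89.7 MPa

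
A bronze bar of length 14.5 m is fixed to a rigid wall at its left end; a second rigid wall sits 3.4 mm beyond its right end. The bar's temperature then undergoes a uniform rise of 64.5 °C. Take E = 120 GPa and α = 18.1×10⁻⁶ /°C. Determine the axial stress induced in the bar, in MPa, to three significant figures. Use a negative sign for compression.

Free thermal expansion αLΔT = 18.1e-6 · 14500 · 64.5 = 16.93 mm.
The walls engage after the gap closes; constrained expansion = 16.93 − 3.4 = 13.53 mm.
The walls impose strain ε = −(13.53)/14500 = -9.3297e-04; σ = Eε = 120000 · -9.3297e-04 = -112 MPa.

-112 MPa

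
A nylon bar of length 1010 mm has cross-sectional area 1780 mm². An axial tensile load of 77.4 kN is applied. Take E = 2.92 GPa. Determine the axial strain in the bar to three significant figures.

0.0149

σ = N/A = 43.48 MPa; ε = σ/E = 43.48/2920 = 1.489e-02.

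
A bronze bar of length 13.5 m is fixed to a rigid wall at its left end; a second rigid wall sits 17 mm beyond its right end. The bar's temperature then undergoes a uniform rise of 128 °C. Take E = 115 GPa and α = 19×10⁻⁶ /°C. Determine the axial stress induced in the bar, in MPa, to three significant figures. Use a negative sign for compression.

Free thermal expansion αLΔT = 19e-6 · 13500 · 128 = 32.83 mm.
The walls engage after the gap closes; constrained expansion = 32.83 − 17 = 15.83 mm.
The walls impose strain ε = −(15.83)/13500 = -1.1727e-03; σ = Eε = 115000 · -1.1727e-03 = -134.9 MPa.

-135 MPa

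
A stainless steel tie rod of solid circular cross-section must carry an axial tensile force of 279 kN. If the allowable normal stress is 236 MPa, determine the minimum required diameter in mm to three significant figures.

38.8 mm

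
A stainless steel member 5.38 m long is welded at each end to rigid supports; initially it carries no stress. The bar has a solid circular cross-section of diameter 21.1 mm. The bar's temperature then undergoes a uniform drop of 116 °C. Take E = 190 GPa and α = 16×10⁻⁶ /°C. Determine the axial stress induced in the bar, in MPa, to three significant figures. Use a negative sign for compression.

353 MPa

Free thermal expansion αLΔT = 16e-6 · 5380 · -116 = -9.985 mm.
The walls impose strain ε = −(-9.985)/5380 = 1.8560e-03; σ = Eε = 190000 · 1.8560e-03 = 352.6 MPa.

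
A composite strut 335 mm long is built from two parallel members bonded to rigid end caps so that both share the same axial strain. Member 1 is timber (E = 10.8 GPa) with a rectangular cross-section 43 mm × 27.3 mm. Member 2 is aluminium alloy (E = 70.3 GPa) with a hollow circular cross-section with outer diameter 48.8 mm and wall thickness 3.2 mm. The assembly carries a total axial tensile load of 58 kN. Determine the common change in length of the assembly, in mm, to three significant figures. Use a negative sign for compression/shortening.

0.433 mm

A_1 = 1174 mm².
A_2 = 458.4 mm².
Equal strain + equilibrium ⇒ each member carries load in proportion to AE: A₁E₁ = 12680000 N, A₂E₂ = 32230000 N, ΣAE = 44910000 N.
δ = PL/ΣAE = 58000·335/44910000 = 0.4327 mm.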